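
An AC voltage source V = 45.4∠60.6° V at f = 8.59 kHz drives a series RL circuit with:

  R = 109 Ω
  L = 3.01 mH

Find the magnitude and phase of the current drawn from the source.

Step 1 — Angular frequency: ω = 2π·f = 2π·8590 = 5.397e+04 rad/s.
Step 2 — Component impedances:
  R: Z = R = 109 Ω
  L: Z = jωL = j·5.397e+04·0.00301 = 0 + j162.5 Ω
Step 3 — Series combination: Z_total = R + L = 109 + j162.5 Ω = 195.6∠56.1° Ω.
Step 4 — Source phasor: V = 45.4∠60.6° V = 22.29 + j39.55 V.
Step 5 — Ohm's law: I = V / Z_total = (22.29 + j39.55) / (109 + j162.5) = 0.2314 + j0.01804 A.
Step 6 — Convert to polar: |I| = 0.2321 A, ∠I = 4.5°.

I = 0.2321∠4.5° A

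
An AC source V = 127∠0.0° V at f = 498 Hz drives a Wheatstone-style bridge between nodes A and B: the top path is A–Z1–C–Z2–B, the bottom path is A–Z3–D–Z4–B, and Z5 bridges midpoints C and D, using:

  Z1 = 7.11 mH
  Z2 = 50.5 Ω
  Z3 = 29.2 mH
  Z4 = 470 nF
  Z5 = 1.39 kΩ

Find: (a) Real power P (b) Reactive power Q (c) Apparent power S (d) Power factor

Step 1 — Angular frequency: ω = 2π·f = 2π·498 = 3129 rad/s.
Step 2 — Component impedances:
  Z1: Z = jωL = j·3129·0.00711 = 0 + j22.25 Ω
  Z2: Z = R = 50.5 Ω
  Z3: Z = jωL = j·3129·0.0292 = 0 + j91.37 Ω
  Z4: Z = 1/(jωC) = -j/(ω·C) = 0 - j680 Ω
  Z5: Z = R = 1390 Ω
Step 3 — Bridge requires nodal analysis (the Z5 bridge couples midpoints C and D, so the two paths cannot be reduced to a simple series/parallel combination). Setting node B to ground and injecting 1 A at node A, the 3-node admittance system at A, C, D solves to V_A = Z_AB = 54.47 + j17.87 Ω = 57.33∠18.2° Ω.
Step 4 — Source phasor: V = 127∠0.0° V = 127 V.
Step 5 — Current: I = V / Z = 2.105 - j0.6907 A = 2.215∠-18.2° A.
Step 6 — Complex power: S = V·I* = 267.3 + j87.71 VA.
Step 7 — Real power: P = Re(S) = 267.3 W.
Step 8 — Reactive power: Q = Im(S) = 87.71 VAR.
Step 9 — Apparent power: |S| = 281.3 VA.
Step 10 — Power factor: PF = P/|S| = 0.9502 (lagging).

(a) P = 267.3 W  (b) Q = 87.71 VAR  (c) S = 281.3 VA  (d) PF = 0.9502 (lagging)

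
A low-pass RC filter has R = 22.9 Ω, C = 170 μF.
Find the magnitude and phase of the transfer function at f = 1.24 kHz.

Step 1 — Angular frequency: ω = 2π·1240 = 7791 rad/s.
Step 2 — Transfer function: H(jω) = 1/(1 + jωRC).
Step 3 — Denominator: 1 + jωRC = 1 + j·7791·22.9·0.00017 = 1 + j30.33.
Step 4 — H = 0.001086 - j0.03293.
Step 5 — Magnitude: |H| = 0.03295 (-29.6 dB); phase: φ = -88.1°.

|H| = 0.03295 (-29.6 dB), φ = -88.1°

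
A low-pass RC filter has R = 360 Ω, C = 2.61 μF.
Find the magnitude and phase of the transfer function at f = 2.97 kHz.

Step 1 — Angular frequency: ω = 2π·2970 = 1.866e+04 rad/s.
Step 2 — Transfer function: H(jω) = 1/(1 + jωRC).
Step 3 — Denominator: 1 + jωRC = 1 + j·1.866e+04·360·2.61e-06 = 1 + j17.53.
Step 4 — H = 0.003242 - j0.05685.
Step 5 — Magnitude: |H| = 0.05694 (-24.9 dB); phase: φ = -86.7°.

|H| = 0.05694 (-24.9 dB), φ = -86.7°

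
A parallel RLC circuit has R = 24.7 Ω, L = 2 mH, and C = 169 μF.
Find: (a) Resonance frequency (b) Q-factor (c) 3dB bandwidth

Step 1 — Resonance: ω₀ = 1/√(LC) = 1/√(0.002·0.000169) = 1720 rad/s.
Step 2 — f₀ = ω₀/(2π) = 273.8 Hz.
Step 3 — Parallel Q: Q = R/(ω₀L) = 24.7/(1720·0.002) = 7.18.
Step 4 — Bandwidth: Δω = ω₀/Q = 239.6 rad/s; BW = Δω/(2π) = 38.13 Hz.

(a) f₀ = 273.8 Hz  (b) Q = 7.18  (c) BW = 38.13 Hz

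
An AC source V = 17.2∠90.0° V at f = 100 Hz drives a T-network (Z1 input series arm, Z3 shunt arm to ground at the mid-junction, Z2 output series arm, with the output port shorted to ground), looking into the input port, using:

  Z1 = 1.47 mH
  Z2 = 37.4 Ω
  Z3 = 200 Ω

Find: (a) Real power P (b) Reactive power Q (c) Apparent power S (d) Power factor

Step 1 — Angular frequency: ω = 2π·f = 2π·100 = 628.3 rad/s.
Step 2 — Component impedances:
  Z1: Z = jωL = j·628.3·0.00147 = 0 + j0.9236 Ω
  Z2: Z = R = 37.4 Ω
  Z3: Z = R = 200 Ω
Step 3 — With the output port shorted to ground, the output series arm Z2 runs from the junction to ground; the shunt arm Z3 also runs from the junction to ground. They appear in parallel: Z3 || Z2 = 31.51 Ω.
Step 4 — Series with input arm Z1: Z_in = Z1 + (Z3 || Z2) = 31.51 + j0.9236 Ω = 31.52∠1.7° Ω.
Step 5 — Source phasor: V = 17.2∠90.0° V = 0 + j17.2 V.
Step 6 — Current: I = V / Z = 0.01599 + j0.5454 A = 0.5457∠88.3° A.
Step 7 — Complex power: S = V·I* = 9.381 + j0.275 VA.
Step 8 — Real power: P = Re(S) = 9.381 W.
Step 9 — Reactive power: Q = Im(S) = 0.275 VAR.
Step 10 — Apparent power: |S| = 9.385 VA.
Step 11 — Power factor: PF = P/|S| = 0.9996 (lagging).

(a) P = 9.381 W  (b) Q = 0.275 VAR  (c) S = 9.385 VA  (d) PF = 0.9996 (lagging)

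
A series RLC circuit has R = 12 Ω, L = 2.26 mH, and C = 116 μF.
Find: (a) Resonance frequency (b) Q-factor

Step 1 — Resonance condition Im(Z)=0 gives ω₀ = 1/√(LC).
Step 2 — ω₀ = 1/√(0.00226·0.000116) = 1953 rad/s.
Step 3 — f₀ = ω₀/(2π) = 310.8 Hz.
Step 4 — Series Q: Q = ω₀L/R = 1953·0.00226/12 = 0.3678.

(a) f₀ = 310.8 Hz  (b) Q = 0.3678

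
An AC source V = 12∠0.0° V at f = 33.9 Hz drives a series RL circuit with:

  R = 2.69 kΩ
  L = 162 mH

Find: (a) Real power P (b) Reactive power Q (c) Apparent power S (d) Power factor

Step 1 — Angular frequency: ω = 2π·f = 2π·33.9 = 213 rad/s.
Step 2 — Component impedances:
  R: Z = R = 2690 Ω
  L: Z = jωL = j·213·0.162 = 0 + j34.51 Ω
Step 3 — Series combination: Z_total = R + L = 2690 + j34.51 Ω = 2690∠0.7° Ω.
Step 4 — Source phasor: V = 12∠0.0° V = 12 V.
Step 5 — Current: I = V / Z = 0.00446 - j5.721e-05 A = 0.004461∠-0.7° A.
Step 6 — Complex power: S = V·I* = 0.05352 + j0.0006866 VA.
Step 7 — Real power: P = Re(S) = 0.05352 W.
Step 8 — Reactive power: Q = Im(S) = 0.0006866 VAR.
Step 9 — Apparent power: |S| = 0.05353 VA.
Step 10 — Power factor: PF = P/|S| = 0.9999 (lagging).

(a) P = 0.05352 W  (b) Q = 0.0006866 VAR  (c) S = 0.05353 VA  (d) PF = 0.9999 (lagging)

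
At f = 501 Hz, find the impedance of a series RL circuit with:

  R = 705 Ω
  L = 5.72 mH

Step 1 — Angular frequency: ω = 2π·f = 2π·501 = 3148 rad/s.
Step 2 — Component impedances:
  R: Z = R = 705 Ω
  L: Z = jωL = j·3148·0.00572 = 0 + j18.01 Ω
Step 3 — Series combination: Z_total = R + L = 705 + j18.01 Ω = 705.2∠1.5° Ω.

Z = 705 + j18.01 Ω = 705.2∠1.5° Ω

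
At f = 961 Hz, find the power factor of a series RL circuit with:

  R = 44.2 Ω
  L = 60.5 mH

Step 1 — Angular frequency: ω = 2π·f = 2π·961 = 6038 rad/s.
Step 2 — Component impedances:
  R: Z = R = 44.2 Ω
  L: Z = jωL = j·6038·0.0605 = 0 + j365.3 Ω
Step 3 — Series combination: Z_total = R + L = 44.2 + j365.3 Ω = 368∠83.1° Ω.
Step 4 — Power factor: PF = cos(φ) = Re(Z)/|Z| = 44.2/368 = 0.1201.
Step 5 — Type: Im(Z) = 365.3 ⇒ lagging (phase φ = 83.1°).

PF = 0.1201 (lagging, φ = 83.1°)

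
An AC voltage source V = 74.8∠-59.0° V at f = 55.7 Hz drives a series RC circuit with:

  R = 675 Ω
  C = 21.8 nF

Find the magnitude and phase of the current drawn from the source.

Step 1 — Angular frequency: ω = 2π·f = 2π·55.7 = 350 rad/s.
Step 2 — Component impedances:
  R: Z = R = 675 Ω
  C: Z = 1/(jωC) = -j/(ω·C) = 0 - j1.311e+05 Ω
Step 3 — Series combination: Z_total = R + C = 675 - j1.311e+05 Ω = 1.311e+05∠-89.7° Ω.
Step 4 — Source phasor: V = 74.8∠-59.0° V = 38.52 - j64.12 V.
Step 5 — Ohm's law: I = V / Z_total = (38.52 - j64.12) / (675 - j1.311e+05) = 0.0004907 + j0.0002914 A.
Step 6 — Convert to polar: |I| = 0.0005707 A, ∠I = 30.7°.

I = 0.0005707∠30.7° A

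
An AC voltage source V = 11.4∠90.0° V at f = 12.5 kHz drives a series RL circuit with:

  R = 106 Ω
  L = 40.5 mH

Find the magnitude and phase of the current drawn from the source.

Step 1 — Angular frequency: ω = 2π·f = 2π·1.25e+04 = 7.854e+04 rad/s.
Step 2 — Component impedances:
  R: Z = R = 106 Ω
  L: Z = jωL = j·7.854e+04·0.0405 = 0 + j3181 Ω
Step 3 — Series combination: Z_total = R + L = 106 + j3181 Ω = 3183∠88.1° Ω.
Step 4 — Source phasor: V = 11.4∠90.0° V = 0 + j11.4 V.
Step 5 — Ohm's law: I = V / Z_total = (0 + j11.4) / (106 + j3181) = 0.00358 + j0.0001193 A.
Step 6 — Convert to polar: |I| = 0.003582 A, ∠I = 1.9°.

I = 0.003582∠1.9° A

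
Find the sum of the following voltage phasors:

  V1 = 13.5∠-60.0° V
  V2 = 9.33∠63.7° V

Step 1 — Convert each phasor to rectangular form:
  V1 = 13.5·(cos(-60.0°) + j·sin(-60.0°)) = 6.75 - j11.69 V
  V2 = 9.33·(cos(63.7°) + j·sin(63.7°)) = 4.134 + j8.364 V
Step 2 — Sum components: V_total = 10.88 - j3.327 V.
Step 3 — Convert to polar: |V_total| = 11.38 V, ∠V_total = -17.0°.

V_total = 11.38∠-17.0° V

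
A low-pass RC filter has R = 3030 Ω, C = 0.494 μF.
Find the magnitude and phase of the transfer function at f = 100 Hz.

Step 1 — Angular frequency: ω = 2π·100 = 628.3 rad/s.
Step 2 — Transfer function: H(jω) = 1/(1 + jωRC).
Step 3 — Denominator: 1 + jωRC = 1 + j·628.3·3030·4.94e-07 = 1 + j0.9405.
Step 4 — H = 0.5306 - j0.4991.
Step 5 — Magnitude: |H| = 0.7285 (-2.8 dB); phase: φ = -43.2°.

|H| = 0.7285 (-2.8 dB), φ = -43.2°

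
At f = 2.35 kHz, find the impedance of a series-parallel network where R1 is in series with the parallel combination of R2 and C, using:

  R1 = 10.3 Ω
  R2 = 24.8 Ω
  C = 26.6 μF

Step 1 — Angular frequency: ω = 2π·f = 2π·2350 = 1.477e+04 rad/s.
Step 2 — Component impedances:
  R1: Z = R = 10.3 Ω
  R2: Z = R = 24.8 Ω
  C: Z = 1/(jωC) = -j/(ω·C) = 0 - j2.546 Ω
Step 3 — Parallel branch: R2 || C = 1/(1/R2 + 1/C) = 0.2587 - j2.52 Ω.
Step 4 — Series with R1: Z_total = R1 + (R2 || C) = 10.56 - j2.52 Ω = 10.86∠-13.4° Ω.

Z = 10.56 - j2.52 Ω = 10.86∠-13.4° Ω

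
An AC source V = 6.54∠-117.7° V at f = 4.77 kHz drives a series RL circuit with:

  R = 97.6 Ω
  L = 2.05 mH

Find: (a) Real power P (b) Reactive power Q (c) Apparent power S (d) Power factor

Step 1 — Angular frequency: ω = 2π·f = 2π·4770 = 2.997e+04 rad/s.
Step 2 — Component impedances:
  R: Z = R = 97.6 Ω
  L: Z = jωL = j·2.997e+04·0.00205 = 0 + j61.44 Ω
Step 3 — Series combination: Z_total = R + L = 97.6 + j61.44 Ω = 115.3∠32.2° Ω.
Step 4 — Source phasor: V = 6.54∠-117.7° V = -3.04 - j5.79 V.
Step 5 — Current: I = V / Z = -0.04906 - j0.02845 A = 0.05671∠-149.9° A.
Step 6 — Complex power: S = V·I* = 0.3139 + j0.1976 VA.
Step 7 — Real power: P = Re(S) = 0.3139 W.
Step 8 — Reactive power: Q = Im(S) = 0.1976 VAR.
Step 9 — Apparent power: |S| = 0.3709 VA.
Step 10 — Power factor: PF = P/|S| = 0.8463 (lagging).

(a) P = 0.3139 W  (b) Q = 0.1976 VAR  (c) S = 0.3709 VA  (d) PF = 0.8463 (lagging)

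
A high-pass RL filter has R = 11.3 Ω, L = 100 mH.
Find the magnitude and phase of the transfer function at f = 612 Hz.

Step 1 — Angular frequency: ω = 2π·612 = 3845 rad/s.
Step 2 — Transfer function: H(jω) = jωL/(R + jωL).
Step 3 — Numerator jωL = j·384.5; denominator R + jωL = 11.3 + j384.5.
Step 4 — H = 0.9991 + j0.02936.
Step 5 — Magnitude: |H| = 0.9996 (-0.0 dB); phase: φ = 1.7°.

|H| = 0.9996 (-0.0 dB), φ = 1.7°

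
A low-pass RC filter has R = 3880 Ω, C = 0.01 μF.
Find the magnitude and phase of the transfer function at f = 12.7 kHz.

Step 1 — Angular frequency: ω = 2π·1.27e+04 = 7.98e+04 rad/s.
Step 2 — Transfer function: H(jω) = 1/(1 + jωRC).
Step 3 — Denominator: 1 + jωRC = 1 + j·7.98e+04·3880·1e-08 = 1 + j3.096.
Step 4 — H = 0.09447 - j0.2925.
Step 5 — Magnitude: |H| = 0.3074 (-10.2 dB); phase: φ = -72.1°.

|H| = 0.3074 (-10.2 dB), φ = -72.1°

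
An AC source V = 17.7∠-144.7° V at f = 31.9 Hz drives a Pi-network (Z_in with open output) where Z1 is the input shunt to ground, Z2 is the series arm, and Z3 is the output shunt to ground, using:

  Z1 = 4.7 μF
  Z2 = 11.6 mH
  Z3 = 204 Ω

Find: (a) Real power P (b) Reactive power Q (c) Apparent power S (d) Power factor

Step 1 — Angular frequency: ω = 2π·f = 2π·31.9 = 200.4 rad/s.
Step 2 — Component impedances:
  Z1: Z = 1/(jωC) = -j/(ω·C) = 0 - j1062 Ω
  Z2: Z = jωL = j·200.4·0.0116 = 0 + j2.325 Ω
  Z3: Z = R = 204 Ω
Step 3 — With open output, the series arm Z2 and the output shunt Z3 appear in series to ground: Z2 + Z3 = 204 + j2.325 Ω.
Step 4 — Parallel with input shunt Z1: Z_in = Z1 || (Z2 + Z3) = 197.6 - j35.72 Ω = 200.8∠-10.2° Ω.
Step 5 — Source phasor: V = 17.7∠-144.7° V = -14.45 - j10.23 V.
Step 6 — Current: I = V / Z = -0.06174 - j0.06293 A = 0.08816∠-134.5° A.
Step 7 — Complex power: S = V·I* = 1.536 - j0.2776 VA.
Step 8 — Real power: P = Re(S) = 1.536 W.
Step 9 — Reactive power: Q = Im(S) = -0.2776 VAR.
Step 10 — Apparent power: |S| = 1.56 VA.
Step 11 — Power factor: PF = P/|S| = 0.984 (leading).

(a) P = 1.536 W  (b) Q = -0.2776 VAR  (c) S = 1.56 VA  (d) PF = 0.984 (leading)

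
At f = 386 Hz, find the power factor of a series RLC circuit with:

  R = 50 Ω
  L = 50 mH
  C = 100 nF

Step 1 — Angular frequency: ω = 2π·f = 2π·386 = 2425 rad/s.
Step 2 — Component impedances:
  R: Z = R = 50 Ω
  L: Z = jωL = j·2425·0.05 = 0 + j121.3 Ω
  C: Z = 1/(jωC) = -j/(ω·C) = 0 - j4123 Ω
Step 3 — Series combination: Z_total = R + L + C = 50 - j4002 Ω = 4002∠-89.3° Ω.
Step 4 — Power factor: PF = cos(φ) = Re(Z)/|Z| = 50/4002 = 0.01249.
Step 5 — Type: Im(Z) = -4002 ⇒ leading (phase φ = -89.3°).

PF = 0.01249 (leading, φ = -89.3°)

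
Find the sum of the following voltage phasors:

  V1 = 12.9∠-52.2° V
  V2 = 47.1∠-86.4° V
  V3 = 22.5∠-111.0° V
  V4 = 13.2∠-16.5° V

Step 1 — Convert each phasor to rectangular form:
  V1 = 12.9·(cos(-52.2°) + j·sin(-52.2°)) = 7.907 - j10.19 V
  V2 = 47.1·(cos(-86.4°) + j·sin(-86.4°)) = 2.957 - j47.01 V
  V3 = 22.5·(cos(-111.0°) + j·sin(-111.0°)) = -8.063 - j21.01 V
  V4 = 13.2·(cos(-16.5°) + j·sin(-16.5°)) = 12.66 - j3.749 V
Step 2 — Sum components: V_total = 15.46 - j81.95 V.
Step 3 — Convert to polar: |V_total| = 83.4 V, ∠V_total = -79.3°.

V_total = 83.4∠-79.3° V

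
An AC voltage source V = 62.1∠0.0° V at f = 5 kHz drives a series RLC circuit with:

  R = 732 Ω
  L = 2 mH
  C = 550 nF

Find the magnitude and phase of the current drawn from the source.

Step 1 — Angular frequency: ω = 2π·f = 2π·5000 = 3.142e+04 rad/s.
Step 2 — Component impedances:
  R: Z = R = 732 Ω
  L: Z = jωL = j·3.142e+04·0.002 = 0 + j62.83 Ω
  C: Z = 1/(jωC) = -j/(ω·C) = 0 - j57.87 Ω
Step 3 — Series combination: Z_total = R + L + C = 732 + j4.957 Ω = 732∠0.4° Ω.
Step 4 — Source phasor: V = 62.1∠0.0° V = 62.1 V.
Step 5 — Ohm's law: I = V / Z_total = (62.1) / (732 + j4.957) = 0.08483 - j0.0005745 A.
Step 6 — Convert to polar: |I| = 0.08483 A, ∠I = -0.4°.

I = 0.08483∠-0.4° A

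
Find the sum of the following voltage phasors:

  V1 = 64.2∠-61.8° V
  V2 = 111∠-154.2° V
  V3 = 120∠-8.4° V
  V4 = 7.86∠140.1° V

Step 1 — Convert each phasor to rectangular form:
  V1 = 64.2·(cos(-61.8°) + j·sin(-61.8°)) = 30.34 - j56.58 V
  V2 = 111·(cos(-154.2°) + j·sin(-154.2°)) = -99.94 - j48.31 V
  V3 = 120·(cos(-8.4°) + j·sin(-8.4°)) = 118.7 - j17.53 V
  V4 = 7.86·(cos(140.1°) + j·sin(140.1°)) = -6.03 + j5.042 V
Step 2 — Sum components: V_total = 43.09 - j117.4 V.
Step 3 — Convert to polar: |V_total| = 125 V, ∠V_total = -69.8°.

V_total = 125∠-69.8° V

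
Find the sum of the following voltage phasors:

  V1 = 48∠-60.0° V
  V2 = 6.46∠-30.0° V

Step 1 — Convert each phasor to rectangular form:
  V1 = 48·(cos(-60.0°) + j·sin(-60.0°)) = 24 - j41.57 V
  V2 = 6.46·(cos(-30.0°) + j·sin(-30.0°)) = 5.595 - j3.23 V
Step 2 — Sum components: V_total = 29.59 - j44.8 V.
Step 3 — Convert to polar: |V_total| = 53.69 V, ∠V_total = -56.6°.

V_total = 53.69∠-56.6° V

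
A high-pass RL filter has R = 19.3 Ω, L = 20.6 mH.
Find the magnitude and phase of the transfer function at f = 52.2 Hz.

Step 1 — Angular frequency: ω = 2π·52.2 = 328 rad/s.
Step 2 — Transfer function: H(jω) = jωL/(R + jωL).
Step 3 — Numerator jωL = j·6.756; denominator R + jωL = 19.3 + j6.756.
Step 4 — H = 0.1092 + j0.3119.
Step 5 — Magnitude: |H| = 0.3304 (-9.6 dB); phase: φ = 70.7°.

|H| = 0.3304 (-9.6 dB), φ = 70.7°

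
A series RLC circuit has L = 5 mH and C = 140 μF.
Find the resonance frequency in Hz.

Step 1 — Resonance condition Im(Z)=0 gives ω₀ = 1/√(LC).
Step 2 — ω₀ = 1/√(0.005·0.00014) = 1195 rad/s.
Step 3 — f₀ = ω₀/(2π) = 190.2 Hz.

f₀ = 190.2 Hz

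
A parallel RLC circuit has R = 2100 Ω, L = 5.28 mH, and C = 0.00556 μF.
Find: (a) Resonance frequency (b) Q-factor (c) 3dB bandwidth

Step 1 — Resonance: ω₀ = 1/√(LC) = 1/√(0.00528·5.56e-09) = 1.846e+05 rad/s.
Step 2 — f₀ = ω₀/(2π) = 2.937e+04 Hz.
Step 3 — Parallel Q: Q = R/(ω₀L) = 2100/(1.846e+05·0.00528) = 2.155.
Step 4 — Bandwidth: Δω = ω₀/Q = 8.565e+04 rad/s; BW = Δω/(2π) = 1.363e+04 Hz.

(a) f₀ = 2.937e+04 Hz  (b) Q = 2.155  (c) BW = 1.363e+04 Hz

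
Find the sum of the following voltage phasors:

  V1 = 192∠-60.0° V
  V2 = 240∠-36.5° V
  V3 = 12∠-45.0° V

Step 1 — Convert each phasor to rectangular form:
  V1 = 192·(cos(-60.0°) + j·sin(-60.0°)) = 96 - j166.3 V
  V2 = 240·(cos(-36.5°) + j·sin(-36.5°)) = 192.9 - j142.8 V
  V3 = 12·(cos(-45.0°) + j·sin(-45.0°)) = 8.485 - j8.485 V
Step 2 — Sum components: V_total = 297.4 - j317.5 V.
Step 3 — Convert to polar: |V_total| = 435.1 V, ∠V_total = -46.9°.

V_total = 435.1∠-46.9° V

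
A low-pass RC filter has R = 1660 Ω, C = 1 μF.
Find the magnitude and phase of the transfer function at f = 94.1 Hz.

Step 1 — Angular frequency: ω = 2π·94.1 = 591.2 rad/s.
Step 2 — Transfer function: H(jω) = 1/(1 + jωRC).
Step 3 — Denominator: 1 + jωRC = 1 + j·591.2·1660·1e-06 = 1 + j0.9815.
Step 4 — H = 0.5094 - j0.4999.
Step 5 — Magnitude: |H| = 0.7137 (-2.9 dB); phase: φ = -44.5°.

|H| = 0.7137 (-2.9 dB), φ = -44.5°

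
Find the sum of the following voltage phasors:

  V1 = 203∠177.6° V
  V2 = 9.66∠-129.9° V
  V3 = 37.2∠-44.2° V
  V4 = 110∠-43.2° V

Step 1 — Convert each phasor to rectangular form:
  V1 = 203·(cos(177.6°) + j·sin(177.6°)) = -202.8 + j8.501 V
  V2 = 9.66·(cos(-129.9°) + j·sin(-129.9°)) = -6.196 - j7.411 V
  V3 = 37.2·(cos(-44.2°) + j·sin(-44.2°)) = 26.67 - j25.93 V
  V4 = 110·(cos(-43.2°) + j·sin(-43.2°)) = 80.19 - j75.3 V
Step 2 — Sum components: V_total = -102.2 - j100.1 V.
Step 3 — Convert to polar: |V_total| = 143.1 V, ∠V_total = -135.6°.

V_total = 143.1∠-135.6° V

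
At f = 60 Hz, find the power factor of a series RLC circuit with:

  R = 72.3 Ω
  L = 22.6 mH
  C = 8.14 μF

Step 1 — Angular frequency: ω = 2π·f = 2π·60 = 377 rad/s.
Step 2 — Component impedances:
  R: Z = R = 72.3 Ω
  L: Z = jωL = j·377·0.0226 = 0 + j8.52 Ω
  C: Z = 1/(jωC) = -j/(ω·C) = 0 - j325.9 Ω
Step 3 — Series combination: Z_total = R + L + C = 72.3 - j317.4 Ω = 325.5∠-77.2° Ω.
Step 4 — Power factor: PF = cos(φ) = Re(Z)/|Z| = 72.3/325.5 = 0.2221.
Step 5 — Type: Im(Z) = -317.4 ⇒ leading (phase φ = -77.2°).

PF = 0.2221 (leading, φ = -77.2°)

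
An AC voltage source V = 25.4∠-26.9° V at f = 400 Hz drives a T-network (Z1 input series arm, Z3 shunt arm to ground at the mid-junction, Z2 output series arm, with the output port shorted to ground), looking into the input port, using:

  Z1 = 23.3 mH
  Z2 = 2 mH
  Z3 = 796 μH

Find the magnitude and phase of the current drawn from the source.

Step 1 — Angular frequency: ω = 2π·f = 2π·400 = 2513 rad/s.
Step 2 — Component impedances:
  Z1: Z = jωL = j·2513·0.0233 = 0 + j58.56 Ω
  Z2: Z = jωL = j·2513·0.002 = 0 + j5.027 Ω
  Z3: Z = jωL = j·2513·0.000796 = 0 + j2.001 Ω
Step 3 — With the output port shorted to ground, the output series arm Z2 runs from the junction to ground; the shunt arm Z3 also runs from the junction to ground. They appear in parallel: Z3 || Z2 = 0 + j1.431 Ω.
Step 4 — Series with input arm Z1: Z_in = Z1 + (Z3 || Z2) = 0 + j59.99 Ω = 59.99∠90.0° Ω.
Step 5 — Source phasor: V = 25.4∠-26.9° V = 22.65 - j11.49 V.
Step 6 — Ohm's law: I = V / Z_total = (22.65 - j11.49) / (0 + j59.99) = -0.1916 - j0.3776 A.
Step 7 — Convert to polar: |I| = 0.4234 A, ∠I = -116.9°.

I = 0.4234∠-116.9° A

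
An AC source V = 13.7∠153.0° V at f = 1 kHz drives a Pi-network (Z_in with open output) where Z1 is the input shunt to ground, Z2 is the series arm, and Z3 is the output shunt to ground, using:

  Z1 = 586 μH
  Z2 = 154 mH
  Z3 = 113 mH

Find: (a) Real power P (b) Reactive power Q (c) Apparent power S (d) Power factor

Step 1 — Angular frequency: ω = 2π·f = 2π·1000 = 6283 rad/s.
Step 2 — Component impedances:
  Z1: Z = jωL = j·6283·0.000586 = 0 + j3.682 Ω
  Z2: Z = jωL = j·6283·0.154 = 0 + j967.6 Ω
  Z3: Z = jωL = j·6283·0.113 = 0 + j710 Ω
Step 3 — With open output, the series arm Z2 and the output shunt Z3 appear in series to ground: Z2 + Z3 = 0 + j1678 Ω.
Step 4 — Parallel with input shunt Z1: Z_in = Z1 || (Z2 + Z3) = 0 + j3.674 Ω = 3.674∠90.0° Ω.
Step 5 — Source phasor: V = 13.7∠153.0° V = -12.21 + j6.22 V.
Step 6 — Current: I = V / Z = 1.693 + j3.323 A = 3.729∠63.0° A.
Step 7 — Complex power: S = V·I* = 0 + j51.09 VA.
Step 8 — Real power: P = Re(S) = 0 W.
Step 9 — Reactive power: Q = Im(S) = 51.09 VAR.
Step 10 — Apparent power: |S| = 51.09 VA.
Step 11 — Power factor: PF = P/|S| = 0 (lagging).

(a) P = 0 W  (b) Q = 51.09 VAR  (c) S = 51.09 VA  (d) PF = 0 (lagging)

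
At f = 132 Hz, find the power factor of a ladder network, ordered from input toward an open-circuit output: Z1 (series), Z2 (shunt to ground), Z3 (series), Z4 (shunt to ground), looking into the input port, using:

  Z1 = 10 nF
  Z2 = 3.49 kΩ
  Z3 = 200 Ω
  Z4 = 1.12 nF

Step 1 — Angular frequency: ω = 2π·f = 2π·132 = 829.4 rad/s.
Step 2 — Component impedances:
  Z1: Z = 1/(jωC) = -j/(ω·C) = 0 - j1.206e+05 Ω
  Z2: Z = R = 3490 Ω
  Z3: Z = R = 200 Ω
  Z4: Z = 1/(jωC) = -j/(ω·C) = 0 - j1.077e+06 Ω
Step 3 — Ladder network (open output): work backward from the far end, alternating series and parallel combinations. Z_in = 3490 - j1.206e+05 Ω = 1.206e+05∠-88.3° Ω.
Step 4 — Power factor: PF = cos(φ) = Re(Z)/|Z| = 3490/1.2063e+05 = 0.02893.
Step 5 — Type: Im(Z) = -1.206e+05 ⇒ leading (phase φ = -88.3°).

PF = 0.02893 (leading, φ = -88.3°)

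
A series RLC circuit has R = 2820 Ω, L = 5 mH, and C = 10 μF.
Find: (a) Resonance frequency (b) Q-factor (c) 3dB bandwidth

Step 1 — Resonance condition Im(Z)=0 gives ω₀ = 1/√(LC).
Step 2 — ω₀ = 1/√(0.005·1e-05) = 4472 rad/s.
Step 3 — f₀ = ω₀/(2π) = 711.8 Hz.
Step 4 — Series Q: Q = ω₀L/R = 4472·0.005/2820 = 0.007929.
Step 5 — 3dB bandwidth: Δω = ω₀/Q = 5.64e+05 rad/s; BW = Δω/(2π) = 8.976e+04 Hz.

(a) f₀ = 711.8 Hz  (b) Q = 0.007929  (c) BW = 8.976e+04 Hz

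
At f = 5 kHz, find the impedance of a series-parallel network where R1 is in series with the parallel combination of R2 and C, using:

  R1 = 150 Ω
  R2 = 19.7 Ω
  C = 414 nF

Step 1 — Angular frequency: ω = 2π·f = 2π·5000 = 3.142e+04 rad/s.
Step 2 — Component impedances:
  R1: Z = R = 150 Ω
  R2: Z = R = 19.7 Ω
  C: Z = 1/(jωC) = -j/(ω·C) = 0 - j76.89 Ω
Step 3 — Parallel branch: R2 || C = 1/(1/R2 + 1/C) = 18.49 - j4.737 Ω.
Step 4 — Series with R1: Z_total = R1 + (R2 || C) = 168.5 - j4.737 Ω = 168.6∠-1.6° Ω.

Z = 168.5 - j4.737 Ω = 168.6∠-1.6° Ω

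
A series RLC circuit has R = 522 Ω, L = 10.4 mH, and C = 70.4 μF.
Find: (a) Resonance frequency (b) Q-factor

Step 1 — Resonance condition Im(Z)=0 gives ω₀ = 1/√(LC).
Step 2 — ω₀ = 1/√(0.0104·7.04e-05) = 1169 rad/s.
Step 3 — f₀ = ω₀/(2π) = 186 Hz.
Step 4 — Series Q: Q = ω₀L/R = 1169·0.0104/522 = 0.02328.

(a) f₀ = 186 Hz  (b) Q = 0.02328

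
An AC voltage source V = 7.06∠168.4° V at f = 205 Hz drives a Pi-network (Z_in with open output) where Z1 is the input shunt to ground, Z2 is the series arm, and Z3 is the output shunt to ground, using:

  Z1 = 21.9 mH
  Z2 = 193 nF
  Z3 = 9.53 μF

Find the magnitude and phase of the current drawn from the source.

Step 1 — Angular frequency: ω = 2π·f = 2π·205 = 1288 rad/s.
Step 2 — Component impedances:
  Z1: Z = jωL = j·1288·0.0219 = 0 + j28.21 Ω
  Z2: Z = 1/(jωC) = -j/(ω·C) = 0 - j4023 Ω
  Z3: Z = 1/(jωC) = -j/(ω·C) = 0 - j81.47 Ω
Step 3 — With open output, the series arm Z2 and the output shunt Z3 appear in series to ground: Z2 + Z3 = 0 - j4104 Ω.
Step 4 — Parallel with input shunt Z1: Z_in = Z1 || (Z2 + Z3) = 0 + j28.4 Ω = 28.4∠90.0° Ω.
Step 5 — Source phasor: V = 7.06∠168.4° V = -6.916 + j1.42 V.
Step 6 — Ohm's law: I = V / Z_total = (-6.916 + j1.42) / (0 + j28.4) = 0.04998 + j0.2435 A.
Step 7 — Convert to polar: |I| = 0.2486 A, ∠I = 78.4°.

I = 0.2486∠78.4° A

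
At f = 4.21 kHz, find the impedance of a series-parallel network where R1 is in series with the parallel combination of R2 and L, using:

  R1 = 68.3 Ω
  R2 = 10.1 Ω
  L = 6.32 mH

Step 1 — Angular frequency: ω = 2π·f = 2π·4210 = 2.645e+04 rad/s.
Step 2 — Component impedances:
  R1: Z = R = 68.3 Ω
  R2: Z = R = 10.1 Ω
  L: Z = jωL = j·2.645e+04·0.00632 = 0 + j167.2 Ω
Step 3 — Parallel branch: R2 || L = 1/(1/R2 + 1/L) = 10.06 + j0.608 Ω.
Step 4 — Series with R1: Z_total = R1 + (R2 || L) = 78.36 + j0.608 Ω = 78.37∠0.4° Ω.

Z = 78.36 + j0.608 Ω = 78.37∠0.4° Ω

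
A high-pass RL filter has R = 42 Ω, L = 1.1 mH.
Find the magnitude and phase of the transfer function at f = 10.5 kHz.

Step 1 — Angular frequency: ω = 2π·1.05e+04 = 6.597e+04 rad/s.
Step 2 — Transfer function: H(jω) = jωL/(R + jωL).
Step 3 — Numerator jωL = j·72.57; denominator R + jωL = 42 + j72.57.
Step 4 — H = 0.7491 + j0.4335.
Step 5 — Magnitude: |H| = 0.8655 (-1.3 dB); phase: φ = 30.1°.

|H| = 0.8655 (-1.3 dB), φ = 30.1°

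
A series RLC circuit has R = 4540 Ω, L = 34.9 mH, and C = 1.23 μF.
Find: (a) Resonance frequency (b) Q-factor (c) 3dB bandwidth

Step 1 — Resonance: ω₀ = 1/√(LC) = 1/√(0.0349·1.23e-06) = 4827 rad/s.
Step 2 — f₀ = ω₀/(2π) = 768.2 Hz.
Step 3 — Series Q: Q = ω₀L/R = 4827·0.0349/4540 = 0.0371.
Step 4 — Bandwidth: Δω = ω₀/Q = 1.301e+05 rad/s; BW = Δω/(2π) = 2.07e+04 Hz.

(a) f₀ = 768.2 Hz  (b) Q = 0.0371  (c) BW = 2.07e+04 Hz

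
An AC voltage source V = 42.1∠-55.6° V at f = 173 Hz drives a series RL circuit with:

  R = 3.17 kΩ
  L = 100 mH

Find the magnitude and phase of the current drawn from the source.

Step 1 — Angular frequency: ω = 2π·f = 2π·173 = 1087 rad/s.
Step 2 — Component impedances:
  R: Z = R = 3170 Ω
  L: Z = jωL = j·1087·0.1 = 0 + j108.7 Ω
Step 3 — Series combination: Z_total = R + L = 3170 + j108.7 Ω = 3172∠2.0° Ω.
Step 4 — Source phasor: V = 42.1∠-55.6° V = 23.79 - j34.74 V.
Step 5 — Ohm's law: I = V / Z_total = (23.79 - j34.74) / (3170 + j108.7) = 0.007119 - j0.0112 A.
Step 6 — Convert to polar: |I| = 0.01327 A, ∠I = -57.6°.

I = 0.01327∠-57.6° A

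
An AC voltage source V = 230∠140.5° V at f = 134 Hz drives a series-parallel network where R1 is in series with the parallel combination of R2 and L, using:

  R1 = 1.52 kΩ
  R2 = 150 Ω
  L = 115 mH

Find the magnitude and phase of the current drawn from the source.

Step 1 — Angular frequency: ω = 2π·f = 2π·134 = 841.9 rad/s.
Step 2 — Component impedances:
  R1: Z = R = 1520 Ω
  R2: Z = R = 150 Ω
  L: Z = jωL = j·841.9·0.115 = 0 + j96.82 Ω
Step 3 — Parallel branch: R2 || L = 1/(1/R2 + 1/L) = 44.12 + j68.35 Ω.
Step 4 — Series with R1: Z_total = R1 + (R2 || L) = 1564 + j68.35 Ω = 1566∠2.5° Ω.
Step 5 — Source phasor: V = 230∠140.5° V = -177.5 + j146.3 V.
Step 6 — Ohm's law: I = V / Z_total = (-177.5 + j146.3) / (1564 + j68.35) = -0.1092 + j0.0983 A.
Step 7 — Convert to polar: |I| = 0.1469 A, ∠I = 138.0°.

I = 0.1469∠138.0° A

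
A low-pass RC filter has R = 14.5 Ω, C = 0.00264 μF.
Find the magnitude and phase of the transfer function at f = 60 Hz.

Step 1 — Angular frequency: ω = 2π·60 = 377 rad/s.
Step 2 — Transfer function: H(jω) = 1/(1 + jωRC).
Step 3 — Denominator: 1 + jωRC = 1 + j·377·14.5·2.64e-09 = 1 + j1.443e-05.
Step 4 — H = 1 - j1.443e-05.
Step 5 — Magnitude: |H| = 1 (-0.0 dB); phase: φ = -0.0°.

|H| = 1 (-0.0 dB), φ = -0.0°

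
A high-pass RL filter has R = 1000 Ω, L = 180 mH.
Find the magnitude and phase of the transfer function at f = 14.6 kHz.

Step 1 — Angular frequency: ω = 2π·1.46e+04 = 9.173e+04 rad/s.
Step 2 — Transfer function: H(jω) = jωL/(R + jωL).
Step 3 — Numerator jωL = j·1.651e+04; denominator R + jωL = 1000 + j1.651e+04.
Step 4 — H = 0.9963 + j0.06034.
Step 5 — Magnitude: |H| = 0.9982 (-0.0 dB); phase: φ = 3.5°.

|H| = 0.9982 (-0.0 dB), φ = 3.5°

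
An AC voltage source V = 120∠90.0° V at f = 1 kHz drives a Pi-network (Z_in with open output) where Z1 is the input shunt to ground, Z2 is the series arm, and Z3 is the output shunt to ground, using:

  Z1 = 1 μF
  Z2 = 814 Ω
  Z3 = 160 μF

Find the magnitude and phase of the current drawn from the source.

Step 1 — Angular frequency: ω = 2π·f = 2π·1000 = 6283 rad/s.
Step 2 — Component impedances:
  Z1: Z = 1/(jωC) = -j/(ω·C) = 0 - j159.2 Ω
  Z2: Z = R = 814 Ω
  Z3: Z = 1/(jωC) = -j/(ω·C) = 0 - j0.9947 Ω
Step 3 — With open output, the series arm Z2 and the output shunt Z3 appear in series to ground: Z2 + Z3 = 814 - j0.9947 Ω.
Step 4 — Parallel with input shunt Z1: Z_in = Z1 || (Z2 + Z3) = 29.96 - j153.3 Ω = 156.2∠-78.9° Ω.
Step 5 — Source phasor: V = 120∠90.0° V = 0 + j120 V.
Step 6 — Ohm's law: I = V / Z_total = (0 + j120) / (29.96 - j153.3) = -0.7542 + j0.1474 A.
Step 7 — Convert to polar: |I| = 0.7684 A, ∠I = 168.9°.

I = 0.7684∠168.9° A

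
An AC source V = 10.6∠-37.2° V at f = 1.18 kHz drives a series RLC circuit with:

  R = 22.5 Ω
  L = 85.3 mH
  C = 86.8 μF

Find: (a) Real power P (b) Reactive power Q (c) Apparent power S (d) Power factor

Step 1 — Angular frequency: ω = 2π·f = 2π·1180 = 7414 rad/s.
Step 2 — Component impedances:
  R: Z = R = 22.5 Ω
  L: Z = jωL = j·7414·0.0853 = 0 + j632.4 Ω
  C: Z = 1/(jωC) = -j/(ω·C) = 0 - j1.554 Ω
Step 3 — Series combination: Z_total = R + L + C = 22.5 + j630.9 Ω = 631.3∠88.0° Ω.
Step 4 — Source phasor: V = 10.6∠-37.2° V = 8.443 - j6.409 V.
Step 5 — Current: I = V / Z = -0.009669 - j0.01373 A = 0.01679∠-125.2° A.
Step 6 — Complex power: S = V·I* = 0.006344 + j0.1779 VA.
Step 7 — Real power: P = Re(S) = 0.006344 W.
Step 8 — Reactive power: Q = Im(S) = 0.1779 VAR.
Step 9 — Apparent power: |S| = 0.178 VA.
Step 10 — Power factor: PF = P/|S| = 0.03564 (lagging).

(a) P = 0.006344 W  (b) Q = 0.1779 VAR  (c) S = 0.178 VA  (d) PF = 0.03564 (lagging)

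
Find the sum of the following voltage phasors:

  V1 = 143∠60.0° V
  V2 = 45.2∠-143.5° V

Step 1 — Convert each phasor to rectangular form:
  V1 = 143·(cos(60.0°) + j·sin(60.0°)) = 71.5 + j123.8 V
  V2 = 45.2·(cos(-143.5°) + j·sin(-143.5°)) = -36.33 - j26.89 V
Step 2 — Sum components: V_total = 35.17 + j96.96 V.
Step 3 — Convert to polar: |V_total| = 103.1 V, ∠V_total = 70.1°.

V_total = 103.1∠70.1° V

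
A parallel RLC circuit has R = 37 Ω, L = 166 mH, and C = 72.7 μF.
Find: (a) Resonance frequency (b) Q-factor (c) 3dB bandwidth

Step 1 — Resonance: ω₀ = 1/√(LC) = 1/√(0.166·7.27e-05) = 287.9 rad/s.
Step 2 — f₀ = ω₀/(2π) = 45.81 Hz.
Step 3 — Parallel Q: Q = R/(ω₀L) = 37/(287.9·0.166) = 0.7743.
Step 4 — Bandwidth: Δω = ω₀/Q = 371.8 rad/s; BW = Δω/(2π) = 59.17 Hz.

(a) f₀ = 45.81 Hz  (b) Q = 0.7743  (c) BW = 59.17 Hz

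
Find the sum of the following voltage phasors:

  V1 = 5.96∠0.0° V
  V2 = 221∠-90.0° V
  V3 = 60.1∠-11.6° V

Step 1 — Convert each phasor to rectangular form:
  V1 = 5.96·(cos(0.0°) + j·sin(0.0°)) = 5.96 V
  V2 = 221·(cos(-90.0°) + j·sin(-90.0°)) = 0 - j221 V
  V3 = 60.1·(cos(-11.6°) + j·sin(-11.6°)) = 58.87 - j12.08 V
Step 2 — Sum components: V_total = 64.83 - j233.1 V.
Step 3 — Convert to polar: |V_total| = 241.9 V, ∠V_total = -74.5°.

V_total = 241.9∠-74.5° V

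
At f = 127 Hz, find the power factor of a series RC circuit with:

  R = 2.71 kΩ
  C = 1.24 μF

Step 1 — Angular frequency: ω = 2π·f = 2π·127 = 798 rad/s.
Step 2 — Component impedances:
  R: Z = R = 2710 Ω
  C: Z = 1/(jωC) = -j/(ω·C) = 0 - j1011 Ω
Step 3 — Series combination: Z_total = R + C = 2710 - j1011 Ω = 2892∠-20.5° Ω.
Step 4 — Power factor: PF = cos(φ) = Re(Z)/|Z| = 2710/2892.3 = 0.937.
Step 5 — Type: Im(Z) = -1011 ⇒ leading (phase φ = -20.5°).

PF = 0.937 (leading, φ = -20.5°)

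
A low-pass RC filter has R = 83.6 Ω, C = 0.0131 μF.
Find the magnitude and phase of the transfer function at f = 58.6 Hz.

Step 1 — Angular frequency: ω = 2π·58.6 = 368.2 rad/s.
Step 2 — Transfer function: H(jω) = 1/(1 + jωRC).
Step 3 — Denominator: 1 + jωRC = 1 + j·368.2·83.6·1.31e-08 = 1 + j0.0004032.
Step 4 — H = 1 - j0.0004032.
Step 5 — Magnitude: |H| = 1 (-0.0 dB); phase: φ = -0.0°.

|H| = 1 (-0.0 dB), φ = -0.0°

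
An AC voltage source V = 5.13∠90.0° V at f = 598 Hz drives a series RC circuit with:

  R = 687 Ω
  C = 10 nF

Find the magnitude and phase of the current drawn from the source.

Step 1 — Angular frequency: ω = 2π·f = 2π·598 = 3757 rad/s.
Step 2 — Component impedances:
  R: Z = R = 687 Ω
  C: Z = 1/(jωC) = -j/(ω·C) = 0 - j2.661e+04 Ω
Step 3 — Series combination: Z_total = R + C = 687 - j2.661e+04 Ω = 2.662e+04∠-88.5° Ω.
Step 4 — Source phasor: V = 5.13∠90.0° V = 0 + j5.13 V.
Step 5 — Ohm's law: I = V / Z_total = (0 + j5.13) / (687 - j2.661e+04) = -0.0001926 + j4.972e-06 A.
Step 6 — Convert to polar: |I| = 0.0001927 A, ∠I = 178.5°.

I = 0.0001927∠178.5° A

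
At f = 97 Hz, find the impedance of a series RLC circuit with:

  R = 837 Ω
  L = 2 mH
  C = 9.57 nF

Step 1 — Angular frequency: ω = 2π·f = 2π·97 = 609.5 rad/s.
Step 2 — Component impedances:
  R: Z = R = 837 Ω
  L: Z = jωL = j·609.5·0.002 = 0 + j1.219 Ω
  C: Z = 1/(jωC) = -j/(ω·C) = 0 - j1.714e+05 Ω
Step 3 — Series combination: Z_total = R + L + C = 837 - j1.714e+05 Ω = 1.715e+05∠-89.7° Ω.

Z = 837 - j1.714e+05 Ω = 1.715e+05∠-89.7° Ω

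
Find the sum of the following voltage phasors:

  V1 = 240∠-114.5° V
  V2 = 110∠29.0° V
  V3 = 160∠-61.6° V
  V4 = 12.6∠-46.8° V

Step 1 — Convert each phasor to rectangular form:
  V1 = 240·(cos(-114.5°) + j·sin(-114.5°)) = -99.53 - j218.4 V
  V2 = 110·(cos(29.0°) + j·sin(29.0°)) = 96.21 + j53.33 V
  V3 = 160·(cos(-61.6°) + j·sin(-61.6°)) = 76.1 - j140.7 V
  V4 = 12.6·(cos(-46.8°) + j·sin(-46.8°)) = 8.625 - j9.185 V
Step 2 — Sum components: V_total = 81.41 - j315 V.
Step 3 — Convert to polar: |V_total| = 325.3 V, ∠V_total = -75.5°.

V_total = 325.3∠-75.5° V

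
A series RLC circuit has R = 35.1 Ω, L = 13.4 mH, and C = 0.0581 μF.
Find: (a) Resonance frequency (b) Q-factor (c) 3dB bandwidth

Step 1 — Resonance condition Im(Z)=0 gives ω₀ = 1/√(LC).
Step 2 — ω₀ = 1/√(0.0134·5.81e-08) = 3.584e+04 rad/s.
Step 3 — f₀ = ω₀/(2π) = 5704 Hz.
Step 4 — Series Q: Q = ω₀L/R = 3.584e+04·0.0134/35.1 = 13.68.
Step 5 — 3dB bandwidth: Δω = ω₀/Q = 2619 rad/s; BW = Δω/(2π) = 416.9 Hz.

(a) f₀ = 5704 Hz  (b) Q = 13.68  (c) BW = 416.9 Hz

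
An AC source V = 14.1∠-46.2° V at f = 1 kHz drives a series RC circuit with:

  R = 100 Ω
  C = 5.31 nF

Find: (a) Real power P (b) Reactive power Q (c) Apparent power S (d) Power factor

Step 1 — Angular frequency: ω = 2π·f = 2π·1000 = 6283 rad/s.
Step 2 — Component impedances:
  R: Z = R = 100 Ω
  C: Z = 1/(jωC) = -j/(ω·C) = 0 - j2.997e+04 Ω
Step 3 — Series combination: Z_total = R + C = 100 - j2.997e+04 Ω = 2.997e+04∠-89.8° Ω.
Step 4 — Source phasor: V = 14.1∠-46.2° V = 9.759 - j10.18 V.
Step 5 — Current: I = V / Z = 0.0003406 + j0.0003245 A = 0.0004704∠43.6° A.
Step 6 — Complex power: S = V·I* = 2.213e-05 - j0.006633 VA.
Step 7 — Real power: P = Re(S) = 2.213e-05 W.
Step 8 — Reactive power: Q = Im(S) = -0.006633 VAR.
Step 9 — Apparent power: |S| = 0.006633 VA.
Step 10 — Power factor: PF = P/|S| = 0.003336 (leading).

(a) P = 2.213e-05 W  (b) Q = -0.006633 VAR  (c) S = 0.006633 VA  (d) PF = 0.003336 (leading)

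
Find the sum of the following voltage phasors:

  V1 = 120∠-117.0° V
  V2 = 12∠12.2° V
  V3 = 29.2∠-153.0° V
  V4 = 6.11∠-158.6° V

Step 1 — Convert each phasor to rectangular form:
  V1 = 120·(cos(-117.0°) + j·sin(-117.0°)) = -54.48 - j106.9 V
  V2 = 12·(cos(12.2°) + j·sin(12.2°)) = 11.73 + j2.536 V
  V3 = 29.2·(cos(-153.0°) + j·sin(-153.0°)) = -26.02 - j13.26 V
  V4 = 6.11·(cos(-158.6°) + j·sin(-158.6°)) = -5.689 - j2.229 V
Step 2 — Sum components: V_total = -74.46 - j119.9 V.
Step 3 — Convert to polar: |V_total| = 141.1 V, ∠V_total = -121.8°.

V_total = 141.1∠-121.8° V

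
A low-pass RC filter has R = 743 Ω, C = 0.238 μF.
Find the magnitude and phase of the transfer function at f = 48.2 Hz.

Step 1 — Angular frequency: ω = 2π·48.2 = 302.8 rad/s.
Step 2 — Transfer function: H(jω) = 1/(1 + jωRC).
Step 3 — Denominator: 1 + jωRC = 1 + j·302.8·743·2.38e-07 = 1 + j0.05355.
Step 4 — H = 0.9971 - j0.0534.
Step 5 — Magnitude: |H| = 0.9986 (-0.0 dB); phase: φ = -3.1°.

|H| = 0.9986 (-0.0 dB), φ = -3.1°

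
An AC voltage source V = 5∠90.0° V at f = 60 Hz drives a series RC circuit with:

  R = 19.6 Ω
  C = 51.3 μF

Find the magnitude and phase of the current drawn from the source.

Step 1 — Angular frequency: ω = 2π·f = 2π·60 = 377 rad/s.
Step 2 — Component impedances:
  R: Z = R = 19.6 Ω
  C: Z = 1/(jωC) = -j/(ω·C) = 0 - j51.71 Ω
Step 3 — Series combination: Z_total = R + C = 19.6 - j51.71 Ω = 55.3∠-69.2° Ω.
Step 4 — Source phasor: V = 5∠90.0° V = 0 + j5 V.
Step 5 — Ohm's law: I = V / Z_total = (0 + j5) / (19.6 - j51.71) = -0.08455 + j0.03205 A.
Step 6 — Convert to polar: |I| = 0.09042 A, ∠I = 159.2°.

I = 0.09042∠159.2° A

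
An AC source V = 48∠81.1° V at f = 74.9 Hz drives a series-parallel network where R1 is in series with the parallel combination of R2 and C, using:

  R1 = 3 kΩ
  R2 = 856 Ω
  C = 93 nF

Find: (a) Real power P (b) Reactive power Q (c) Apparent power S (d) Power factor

Step 1 — Angular frequency: ω = 2π·f = 2π·74.9 = 470.6 rad/s.
Step 2 — Component impedances:
  R1: Z = R = 3000 Ω
  R2: Z = R = 856 Ω
  C: Z = 1/(jωC) = -j/(ω·C) = 0 - j2.285e+04 Ω
Step 3 — Parallel branch: R2 || C = 1/(1/R2 + 1/C) = 854.8 - j32.02 Ω.
Step 4 — Series with R1: Z_total = R1 + (R2 || C) = 3855 - j32.02 Ω = 3855∠-0.5° Ω.
Step 5 — Source phasor: V = 48∠81.1° V = 7.426 + j47.42 V.
Step 6 — Current: I = V / Z = 0.001824 + j0.01232 A = 0.01245∠81.6° A.
Step 7 — Complex power: S = V·I* = 0.5977 - j0.004965 VA.
Step 8 — Real power: P = Re(S) = 0.5977 W.
Step 9 — Reactive power: Q = Im(S) = -0.004965 VAR.
Step 10 — Apparent power: |S| = 0.5977 VA.
Step 11 — Power factor: PF = P/|S| = 1 (leading).

(a) P = 0.5977 W  (b) Q = -0.004965 VAR  (c) S = 0.5977 VA  (d) PF = 1 (leading)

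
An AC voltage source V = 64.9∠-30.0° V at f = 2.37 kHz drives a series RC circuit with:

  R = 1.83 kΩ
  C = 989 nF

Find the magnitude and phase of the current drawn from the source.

Step 1 — Angular frequency: ω = 2π·f = 2π·2370 = 1.489e+04 rad/s.
Step 2 — Component impedances:
  R: Z = R = 1830 Ω
  C: Z = 1/(jωC) = -j/(ω·C) = 0 - j67.9 Ω
Step 3 — Series combination: Z_total = R + C = 1830 - j67.9 Ω = 1831∠-2.1° Ω.
Step 4 — Source phasor: V = 64.9∠-30.0° V = 56.21 - j32.45 V.
Step 5 — Ohm's law: I = V / Z_total = (56.21 - j32.45) / (1830 - j67.9) = 0.03133 - j0.01657 A.
Step 6 — Convert to polar: |I| = 0.03544 A, ∠I = -27.9°.

I = 0.03544∠-27.9° A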